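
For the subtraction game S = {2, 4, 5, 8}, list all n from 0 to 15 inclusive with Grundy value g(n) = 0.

0, 1, 7, 10, 13

Compute g(0), g(1), … for moves {2, 4, 5, 8}:
k:     0  1  2  3  4  5  6  7  8  9 10 11 12 13 14 15
g(k):  0  0  1  1  2  2  3  0  4  1  0  2  1  0  2  1
The P-positions (g = 0) in 0..15 are 0, 1, 7, 10, 13.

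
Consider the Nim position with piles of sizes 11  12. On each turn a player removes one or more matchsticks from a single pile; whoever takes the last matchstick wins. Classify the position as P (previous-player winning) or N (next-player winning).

N-position

Bitwise XOR of the heap sizes:
  1011  (11)
  1100  (12)
  ----
  0111  (7)
The nim-sum is 7 ≠ 0, so this is an N-position: the player to move can win.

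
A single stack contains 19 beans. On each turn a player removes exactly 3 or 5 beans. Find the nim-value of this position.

1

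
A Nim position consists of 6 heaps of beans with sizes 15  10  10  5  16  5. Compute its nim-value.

31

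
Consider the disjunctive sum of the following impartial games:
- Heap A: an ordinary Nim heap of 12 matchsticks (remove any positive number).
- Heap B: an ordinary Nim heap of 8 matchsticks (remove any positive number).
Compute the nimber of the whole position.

Heap A is a plain Nim heap of size 12, so its Grundy value is 12.
Heap B is a plain Nim heap of size 8, so its Grundy value is 8.
The value of a disjunctive sum is the nim-sum of the parts.
Combined value = 12 XOR 8 = 4.

4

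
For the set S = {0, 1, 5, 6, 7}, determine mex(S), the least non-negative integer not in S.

The values 0, 1 are all present; 2 is the first non-negative integer missing from the set.

2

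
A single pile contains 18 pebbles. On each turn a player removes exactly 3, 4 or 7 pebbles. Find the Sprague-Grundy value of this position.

2

Build the Grundy sequence with g(k) = mex{g(k−s) : s ∈ {3, 4, 7}, s ≤ k}:
k:     0  1  2  3  4  5  6  7  8  9 10 11 12 13 14 15 16 17 18
g(k):  0  0  0  1  1  1  2  2  2  3  0  0  0  1  1  1  2  2  2
So g(18) = 2.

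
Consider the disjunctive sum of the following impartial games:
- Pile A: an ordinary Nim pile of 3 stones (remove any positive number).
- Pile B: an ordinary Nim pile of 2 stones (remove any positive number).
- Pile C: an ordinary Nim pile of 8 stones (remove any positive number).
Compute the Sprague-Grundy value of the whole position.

Pile A is a plain Nim pile of size 3, so its Grundy value is 3.
Pile B is a plain Nim pile of size 2, so its Grundy value is 2.
Pile C is a plain Nim pile of size 8, so its Grundy value is 8.
The value of a disjunctive sum is the nim-sum of the parts.
Combined value = 3 XOR 2 XOR 8 = 9.

9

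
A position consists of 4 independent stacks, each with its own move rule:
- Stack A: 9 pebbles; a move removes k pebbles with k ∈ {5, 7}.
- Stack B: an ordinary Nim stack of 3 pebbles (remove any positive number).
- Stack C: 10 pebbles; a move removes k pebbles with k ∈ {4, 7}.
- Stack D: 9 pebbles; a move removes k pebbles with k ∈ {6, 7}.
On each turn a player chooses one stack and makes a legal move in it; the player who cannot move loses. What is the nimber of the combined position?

Build the Grundy sequence for stack A with g(k) = mex{g(k−s) : s ∈ {5, 7}, s ≤ k}:
g(0) = mex{} = 0
g(1) = mex{} = 0
g(2) = mex{} = 0
g(3) = mex{} = 0
g(4) = mex{} = 0
g(5) = mex{0} = 1
g(6) = mex{0} = 1
g(7) = mex{0} = 1
g(8) = mex{0} = 1
g(9) = mex{0} = 1
So g(9) = 1.
Stack B is a plain Nim stack of size 3, so its Grundy value is 3.
Build the Grundy sequence for stack C with g(k) = mex{g(k−s) : s ∈ {4, 7}, s ≤ k}:
g(0) = mex{} = 0
g(1) = mex{} = 0
g(2) = mex{} = 0
g(3) = mex{} = 0
g(4) = mex{0} = 1
g(5) = mex{0} = 1
g(6) = mex{0} = 1
g(7) = mex{0} = 1
g(8) = mex{0,1} = 2
g(9) = mex{0,1} = 2
g(10) = mex{0,1} = 2
So g(10) = 2.
Build the Grundy sequence for stack D with g(k) = mex{g(k−s) : s ∈ {6, 7}, s ≤ k}:
k:     0  1  2  3  4  5  6  7  8  9
g(k):  0  0  0  0  0  0  1  1  1  1
So g(9) = 1.
The value of a disjunctive sum is the nim-sum of the parts.
Combined value = 1 XOR 3 XOR 2 XOR 1 = 1.

1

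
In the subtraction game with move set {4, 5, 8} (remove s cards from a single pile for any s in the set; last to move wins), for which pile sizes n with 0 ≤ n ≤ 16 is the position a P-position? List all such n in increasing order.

0, 1, 2, 3, 12, 13, 14, 15

Build the Grundy sequence with g(k) = mex{g(k−s) : s ∈ {4, 5, 8}, s ≤ k}:
k:     0  1  2  3  4  5  6  7  8  9 10 11 12 13 14 15 16
g(k):  0  0  0  0  1  1  1  1  2  2  2  2  0  0  0  0  1
The P-positions (g = 0) in 0..16 are 0, 1, 2, 3, 12, 13, 14, 15.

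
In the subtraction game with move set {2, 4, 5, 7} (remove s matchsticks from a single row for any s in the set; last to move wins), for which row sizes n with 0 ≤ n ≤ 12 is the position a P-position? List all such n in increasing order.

Grundy values for subtraction set {2, 4, 5, 7}:
k:     0  1  2  3  4  5  6  7  8  9 10 11 12
g(k):  0  0  1  1  2  2  3  3  4  0  0  1  1
The P-positions (g = 0) in 0..12 are 0, 1, 9, 10.

0, 1, 9, 10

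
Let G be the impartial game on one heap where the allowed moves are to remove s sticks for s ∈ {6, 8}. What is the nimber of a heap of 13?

Build the Grundy sequence with g(k) = mex{g(k−s) : s ∈ {6, 8}, s ≤ k}:
k:     0  1  2  3  4  5  6  7  8  9 10 11 12 13
g(k):  0  0  0  0  0  0  1  1  1  1  1  1  2  2
So g(13) = 2.

2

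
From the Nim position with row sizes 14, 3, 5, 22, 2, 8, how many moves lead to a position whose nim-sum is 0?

1

Write each in binary and XOR column by column:
  01110  (14)
  00011  (3)
  00101  (5)
  10110  (22)
  00010  (2)
  01000  (8)
  -----
  10100  (20)
The overall nim-sum is X = 20. A row of size p has a winning move iff p XOR X < p (reduce it to p XOR X).
  14: 14 XOR 20 = 26 ≥ 14 — no move.
  3: 3 XOR 20 = 23 ≥ 3 — no move.
  5: 5 XOR 20 = 17 ≥ 5 — no move.
  22: 22 XOR 20 = 2 < 22 — winning move (to 2).
  2: 2 XOR 20 = 22 ≥ 2 — no move.
  8: 8 XOR 20 = 28 ≥ 8 — no move.
That gives 1 winning move.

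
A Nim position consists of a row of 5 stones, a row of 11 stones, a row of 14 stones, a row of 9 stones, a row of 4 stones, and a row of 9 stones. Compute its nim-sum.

Nim-sum: 5 ^ 11 ^ 14 ^ 9 ^ 4 ^ 9 = 4.

4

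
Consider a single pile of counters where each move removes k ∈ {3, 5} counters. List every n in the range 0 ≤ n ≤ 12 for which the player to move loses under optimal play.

Build the Grundy sequence with g(k) = mex{g(k−s) : s ∈ {3, 5}, s ≤ k}:
k:     0  1  2  3  4  5  6  7  8  9 10 11 12
g(k):  0  0  0  1  1  1  2  2  0  0  0  1  1
The P-positions (g = 0) in 0..12 are 0, 1, 2, 8, 9, 10.

0, 1, 2, 8, 9, 10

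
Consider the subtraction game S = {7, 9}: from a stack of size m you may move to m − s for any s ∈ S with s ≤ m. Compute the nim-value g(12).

Grundy values for subtraction set {7, 9}:
k:     0  1  2  3  4  5  6  7  8  9 10 11 12
g(k):  0  0  0  0  0  0  0  1  1  1  1  1  1
So g(12) = 1.

1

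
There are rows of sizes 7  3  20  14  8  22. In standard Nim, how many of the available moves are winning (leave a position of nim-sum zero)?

0

Compute the nim-sum pairwise:
7 ⊕ 3 = 4
4 ⊕ 20 = 16
16 ⊕ 14 = 30
30 ⊕ 8 = 22
22 ⊕ 22 = 0
The nim-sum is already 0, so every move leaves a nonzero nim-sum — there are no winning moves.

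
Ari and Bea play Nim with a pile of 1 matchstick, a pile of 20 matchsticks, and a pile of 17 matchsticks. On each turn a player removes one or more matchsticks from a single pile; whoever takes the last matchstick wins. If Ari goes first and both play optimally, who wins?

Nim-sum: 1 ^ 20 ^ 17 = 4.
The nim-sum is 4 ≠ 0, so this is an N-position: the player to move can win; Ari has a winning move.

Ari wins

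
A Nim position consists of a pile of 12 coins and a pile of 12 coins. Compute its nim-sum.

In binary:
  1100  (12)
  1100  (12)
  ----
  0000  (0)

0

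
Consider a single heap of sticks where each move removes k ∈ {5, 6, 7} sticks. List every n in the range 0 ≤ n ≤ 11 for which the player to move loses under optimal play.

Grundy values for subtraction set {5, 6, 7}:
k:     0  1  2  3  4  5  6  7  8  9 10 11
g(k):  0  0  0  0  0  1  1  1  1  1  2  2
The P-positions (g = 0) in 0..11 are 0, 1, 2, 3, 4.

0, 1, 2, 3, 4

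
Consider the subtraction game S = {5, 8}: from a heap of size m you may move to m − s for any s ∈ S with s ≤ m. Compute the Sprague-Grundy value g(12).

Compute g(0), g(1), … for moves {5, 8}:
g(0) = mex{} = 0
g(1) = mex{} = 0
g(2) = mex{} = 0
g(3) = mex{} = 0
g(4) = mex{} = 0
g(5) = mex{0} = 1
g(6) = mex{0} = 1
g(7) = mex{0} = 1
g(8) = mex{0} = 1
g(9) = mex{0} = 1
g(10) = mex{0,1} = 2
g(11) = mex{0,1} = 2
g(12) = mex{0,1} = 2
So g(12) = 2.

2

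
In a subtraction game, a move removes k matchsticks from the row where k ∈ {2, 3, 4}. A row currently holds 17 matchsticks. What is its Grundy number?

Compute g(0), g(1), … for moves {2, 3, 4}:
k:     0  1  2  3  4  5  6  7  8  9 10 11 12 13 14 15 16 17
g(k):  0  0  1  1  2  2  0  0  1  1  2  2  0  0  1  1  2  2
So g(17) = 2.

2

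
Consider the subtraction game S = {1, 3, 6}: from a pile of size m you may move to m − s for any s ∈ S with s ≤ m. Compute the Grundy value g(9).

0

Compute g(0), g(1), … for moves {1, 3, 6}:
k:     0  1  2  3  4  5  6  7  8  9
g(k):  0  1  0  1  0  1  2  3  2  0
So g(9) = 0.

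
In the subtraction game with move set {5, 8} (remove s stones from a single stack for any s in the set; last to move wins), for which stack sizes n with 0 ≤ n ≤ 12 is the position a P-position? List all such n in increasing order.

0, 1, 2, 3, 4

Compute g(0), g(1), … for moves {5, 8}:
k:     0  1  2  3  4  5  6  7  8  9 10 11 12
g(k):  0  0  0  0  0  1  1  1  1  1  2  2  2
The P-positions (g = 0) in 0..12 are 0, 1, 2, 3, 4.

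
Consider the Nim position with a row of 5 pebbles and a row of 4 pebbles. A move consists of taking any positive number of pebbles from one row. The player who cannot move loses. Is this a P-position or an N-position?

N-position

Nim-sum: 5 XOR 4 = 1.
The nim-sum is 1 ≠ 0, so this is an N-position: the player to move can win.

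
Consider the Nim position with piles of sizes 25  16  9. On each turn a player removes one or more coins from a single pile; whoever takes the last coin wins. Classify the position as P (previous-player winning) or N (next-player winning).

Compute the nim-sum pairwise:
25 ⊕ 16 = 9
9 ⊕ 9 = 0
The nim-sum is 0, so this is a P-position: the player to move is in a losing position under optimal play.

P-position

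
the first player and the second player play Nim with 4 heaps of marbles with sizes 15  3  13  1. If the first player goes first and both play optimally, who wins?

Compute the nim-sum pairwise:
15 ⊕ 3 = 12
12 ⊕ 13 = 1
1 ⊕ 1 = 0
The nim-sum is 0, so this is a P-position: the player to move is in a losing position under optimal play; the first player is about to move from it and so loses — the second player wins.

the second player wins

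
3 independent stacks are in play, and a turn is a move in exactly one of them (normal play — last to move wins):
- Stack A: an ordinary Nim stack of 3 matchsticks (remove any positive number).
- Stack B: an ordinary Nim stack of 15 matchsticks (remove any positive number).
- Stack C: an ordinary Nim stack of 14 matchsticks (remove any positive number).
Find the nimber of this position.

2

Stack A is a plain Nim stack of size 3, so its Grundy value is 3.
Stack B is a plain Nim stack of size 15, so its Grundy value is 15.
Stack C is a plain Nim stack of size 14, so its Grundy value is 14.
The value of a disjunctive sum is the nim-sum of the parts.
Combined value = 3 ⊕ 15 ⊕ 14 = 2.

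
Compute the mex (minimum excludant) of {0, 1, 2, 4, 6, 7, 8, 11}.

The values 0, 1, 2 are all present; 3 is the first non-negative integer missing from the set.

3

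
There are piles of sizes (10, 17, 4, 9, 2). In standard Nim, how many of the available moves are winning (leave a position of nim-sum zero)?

Write each in binary and XOR column by column:
  01010  (10)
  10001  (17)
  00100  (4)
  01001  (9)
  00010  (2)
  -----
  10100  (20)
The overall nim-sum is X = 20. A pile of size p has a winning move iff p XOR X < p (reduce it to p XOR X).
  10: 10 XOR 20 = 30 ≥ 10 — no move.
  17: 17 XOR 20 = 5 < 17 — winning move (to 5).
  4: 4 XOR 20 = 16 ≥ 4 — no move.
  9: 9 XOR 20 = 29 ≥ 9 — no move.
  2: 2 XOR 20 = 22 ≥ 2 — no move.
That gives 1 winning move.

1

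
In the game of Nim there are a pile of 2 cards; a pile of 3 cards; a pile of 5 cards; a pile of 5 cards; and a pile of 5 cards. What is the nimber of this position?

4

Compute the nim-sum pairwise:
2 ^ 3 = 1
1 ^ 5 = 4
4 ^ 5 = 1
1 ^ 5 = 4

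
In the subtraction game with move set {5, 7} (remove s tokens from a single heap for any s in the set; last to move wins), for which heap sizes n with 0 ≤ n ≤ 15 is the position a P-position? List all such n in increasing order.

0, 1, 2, 3, 4, 12, 13, 14, 15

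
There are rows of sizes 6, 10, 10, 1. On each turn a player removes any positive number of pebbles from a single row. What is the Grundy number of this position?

7

Write each in binary and XOR column by column:
  0110  (6)
  1010  (10)
  1010  (10)
  0001  (1)
  ----
  0111  (7)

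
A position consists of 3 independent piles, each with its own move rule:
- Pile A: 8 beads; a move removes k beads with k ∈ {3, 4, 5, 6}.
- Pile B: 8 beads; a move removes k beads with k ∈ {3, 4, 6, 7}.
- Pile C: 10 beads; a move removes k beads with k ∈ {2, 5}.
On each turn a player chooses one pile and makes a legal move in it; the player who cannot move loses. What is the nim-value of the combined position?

1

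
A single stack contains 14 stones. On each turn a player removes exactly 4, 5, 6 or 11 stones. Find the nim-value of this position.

Grundy values for subtraction set {4, 5, 6, 11}:
g(0) = mex{} = 0
g(1) = mex{} = 0
g(2) = mex{} = 0
g(3) = mex{} = 0
g(4) = mex{0} = 1
g(5) = mex{0} = 1
g(6) = mex{0} = 1
g(7) = mex{0} = 1
g(8) = mex{0,1} = 2
g(9) = mex{0,1} = 2
g(10) = mex{1} = 0
g(11) = mex{0,1} = 2
g(12) = mex{0,1,2} = 3
g(13) = mex{0,1,2} = 3
g(14) = mex{0,2} = 1
So g(14) = 1.

1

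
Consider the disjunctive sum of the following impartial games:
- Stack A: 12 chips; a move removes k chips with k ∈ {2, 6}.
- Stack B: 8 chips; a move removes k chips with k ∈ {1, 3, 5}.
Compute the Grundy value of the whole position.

Grundy values for stack A (subtraction set {2, 6}):
g(0) = mex{} = 0
g(1) = mex{} = 0
g(2) = mex{0} = 1
g(3) = mex{0} = 1
g(4) = mex{1} = 0
g(5) = mex{1} = 0
g(6) = mex{0} = 1
g(7) = mex{0} = 1
g(8) = mex{1} = 0
g(9) = mex{1} = 0
g(10) = mex{0} = 1
g(11) = mex{0} = 1
g(12) = mex{1} = 0
So g(12) = 0.
Grundy values for stack B (subtraction set {1, 3, 5}):
k:     0  1  2  3  4  5  6  7  8
g(k):  0  1  0  1  0  1  0  1  0
So g(8) = 0.
By the Sprague-Grundy theorem, the Grundy value of a sum of independent games is the XOR of the component values.
Combined value = 0 ⊕ 0 = 0.

0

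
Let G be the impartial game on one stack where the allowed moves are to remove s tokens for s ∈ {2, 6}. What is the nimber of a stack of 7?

1

Build the Grundy sequence with g(k) = mex{g(k−s) : s ∈ {2, 6}, s ≤ k}:
g(0) = mex{} = 0
g(1) = mex{} = 0
g(2) = mex{0} = 1
g(3) = mex{0} = 1
g(4) = mex{1} = 0
g(5) = mex{1} = 0
g(6) = mex{0} = 1
g(7) = mex{0} = 1
So g(7) = 1.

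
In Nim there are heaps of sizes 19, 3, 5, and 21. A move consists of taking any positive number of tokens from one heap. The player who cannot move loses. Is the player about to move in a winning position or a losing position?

Losing position

Nim-sum: 19 ^ 3 ^ 5 ^ 21 = 0.
The nim-sum is 0, so this is a P-position: the player to move is in a losing position under optimal play.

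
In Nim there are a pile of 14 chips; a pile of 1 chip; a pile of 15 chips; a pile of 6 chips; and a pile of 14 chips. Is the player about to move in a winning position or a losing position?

In binary:
  1110  (14)
  0001  (1)
  1111  (15)
  0110  (6)
  1110  (14)
  ----
  1000  (8)
The nim-sum is 8 ≠ 0, so this is an N-position: the player to move can win.

Winning position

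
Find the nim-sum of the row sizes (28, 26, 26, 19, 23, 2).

Write each in binary and XOR column by column:
  11100  (28)
  11010  (26)
  11010  (26)
  10011  (19)
  10111  (23)
  00010  (2)
  -----
  11010  (26)

26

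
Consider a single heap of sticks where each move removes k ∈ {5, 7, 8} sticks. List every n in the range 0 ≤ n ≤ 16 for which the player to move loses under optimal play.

0, 1, 2, 3, 4, 13, 14, 15, 16

Compute g(0), g(1), … for moves {5, 7, 8}:
k:     0  1  2  3  4  5  6  7  8  9 10 11 12 13 14 15 16
g(k):  0  0  0  0  0  1  1  1  1  1  2  2  2  0  0  0  0
The P-positions (g = 0) in 0..16 are 0, 1, 2, 3, 4, 13, 14, 15, 16.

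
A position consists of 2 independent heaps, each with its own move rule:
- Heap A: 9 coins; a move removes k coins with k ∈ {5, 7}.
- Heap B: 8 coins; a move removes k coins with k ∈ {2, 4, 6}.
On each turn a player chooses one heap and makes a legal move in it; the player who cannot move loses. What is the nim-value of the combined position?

Grundy values for heap A (subtraction set {5, 7}):
g(0) = mex{} = 0
g(1) = mex{} = 0
g(2) = mex{} = 0
g(3) = mex{} = 0
g(4) = mex{} = 0
g(5) = mex{0} = 1
g(6) = mex{0} = 1
g(7) = mex{0} = 1
g(8) = mex{0} = 1
g(9) = mex{0} = 1
So g(9) = 1.
For heap B, compute g(0), g(1), … with moves {2, 4, 6}:
g(0) = mex{} = 0
g(1) = mex{} = 0
g(2) = mex{0} = 1
g(3) = mex{0} = 1
g(4) = mex{0,1} = 2
g(5) = mex{0,1} = 2
g(6) = mex{0,1,2} = 3
g(7) = mex{0,1,2} = 3
g(8) = mex{1,2,3} = 0
So g(8) = 0.
By the Sprague-Grundy theorem, the Grundy value of a sum of independent games is the XOR of the component values.
Combined value = 1 ⊕ 0 = 1.

1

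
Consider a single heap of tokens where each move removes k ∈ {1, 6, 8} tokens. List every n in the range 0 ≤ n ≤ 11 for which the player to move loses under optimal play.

0, 2, 4, 7, 9, 11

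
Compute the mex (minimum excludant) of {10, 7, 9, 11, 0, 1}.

The values 0, 1 are all present; 2 is the first non-negative integer missing from the set.

2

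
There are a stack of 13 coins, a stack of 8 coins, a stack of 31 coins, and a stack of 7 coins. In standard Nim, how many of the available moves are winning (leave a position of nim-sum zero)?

1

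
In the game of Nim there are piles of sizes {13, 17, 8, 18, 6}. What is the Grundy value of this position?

Compute the nim-sum pairwise:
13 ⊕ 17 = 28
28 ⊕ 8 = 20
20 ⊕ 18 = 6
6 ⊕ 6 = 0

0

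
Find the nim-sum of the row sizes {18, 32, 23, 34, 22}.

17

Nim-sum: 18 ^ 32 ^ 23 ^ 34 ^ 22 = 17.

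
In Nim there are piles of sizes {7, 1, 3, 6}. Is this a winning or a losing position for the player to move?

Winning position

Compute the nim-sum pairwise:
7 XOR 1 = 6
6 XOR 3 = 5
5 XOR 6 = 3
The nim-sum is 3 ≠ 0, so this is an N-position: the player to move can win.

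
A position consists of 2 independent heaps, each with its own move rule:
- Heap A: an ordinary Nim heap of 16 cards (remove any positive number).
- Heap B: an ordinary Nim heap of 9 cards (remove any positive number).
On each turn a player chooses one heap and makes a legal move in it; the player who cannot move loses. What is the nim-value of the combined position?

Heap A is a plain Nim heap of size 16, so its Grundy value is 16.
Heap B is a plain Nim heap of size 9, so its Grundy value is 9.
The value of a disjunctive sum is the nim-sum of the parts.
Combined value = 16 XOR 9 = 25.

25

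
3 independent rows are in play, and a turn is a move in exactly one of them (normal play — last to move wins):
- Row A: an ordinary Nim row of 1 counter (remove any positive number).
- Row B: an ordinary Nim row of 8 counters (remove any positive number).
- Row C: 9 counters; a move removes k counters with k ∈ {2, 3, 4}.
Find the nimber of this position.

Row A is a plain Nim row of size 1, so its Grundy value is 1.
Row B is a plain Nim row of size 8, so its Grundy value is 8.
For row C, compute g(0), g(1), … with moves {2, 3, 4}:
g(0) = mex{} = 0
g(1) = mex{} = 0
g(2) = mex{0} = 1
g(3) = mex{0} = 1
g(4) = mex{0,1} = 2
g(5) = mex{0,1} = 2
g(6) = mex{1,2} = 0
g(7) = mex{1,2} = 0
g(8) = mex{0,2} = 1
g(9) = mex{0,2} = 1
So g(9) = 1.
The value of a disjunctive sum is the nim-sum of the parts.
Combined value = 1 ⊕ 8 ⊕ 1 = 8.

8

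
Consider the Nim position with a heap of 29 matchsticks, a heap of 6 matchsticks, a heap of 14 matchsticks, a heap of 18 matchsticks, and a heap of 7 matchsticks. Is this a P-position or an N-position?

P-position

In binary:
  11101  (29)
  00110  (6)
  01110  (14)
  10010  (18)
  00111  (7)
  -----
  00000  (0)
The nim-sum is 0, so this is a P-position: the player to move is in a losing position under optimal play.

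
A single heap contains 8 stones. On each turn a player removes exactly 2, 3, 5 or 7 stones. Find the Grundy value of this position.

4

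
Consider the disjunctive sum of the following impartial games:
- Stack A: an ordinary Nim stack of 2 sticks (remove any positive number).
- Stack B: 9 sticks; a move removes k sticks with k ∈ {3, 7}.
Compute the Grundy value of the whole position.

3

Stack A is a plain Nim stack of size 2, so its Grundy value is 2.
For stack B, compute g(0), g(1), … with moves {3, 7}:
g(0) = mex{} = 0
g(1) = mex{} = 0
g(2) = mex{} = 0
g(3) = mex{0} = 1
g(4) = mex{0} = 1
g(5) = mex{0} = 1
g(6) = mex{1} = 0
g(7) = mex{0,1} = 2
g(8) = mex{0,1} = 2
g(9) = mex{0} = 1
So g(9) = 1.
The value of a disjunctive sum is the nim-sum of the parts.
Combined value = 2 XOR 1 = 3.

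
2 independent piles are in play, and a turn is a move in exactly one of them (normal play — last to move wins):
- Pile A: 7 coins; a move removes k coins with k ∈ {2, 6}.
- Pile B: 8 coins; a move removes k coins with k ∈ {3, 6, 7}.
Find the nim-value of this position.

Grundy values for pile A (subtraction set {2, 6}):
k:     0  1  2  3  4  5  6  7
g(k):  0  0  1  1  0  0  1  1
So g(7) = 1.
Build the Grundy sequence for pile B with g(k) = mex{g(k−s) : s ∈ {3, 6, 7}, s ≤ k}:
g(0) = mex{} = 0
g(1) = mex{} = 0
g(2) = mex{} = 0
g(3) = mex{0} = 1
g(4) = mex{0} = 1
g(5) = mex{0} = 1
g(6) = mex{0,1} = 2
g(7) = mex{0,1} = 2
g(8) = mex{0,1} = 2
So g(8) = 2.
The value of a disjunctive sum is the nim-sum of the parts.
Combined value = 1 ⊕ 2 = 3.

3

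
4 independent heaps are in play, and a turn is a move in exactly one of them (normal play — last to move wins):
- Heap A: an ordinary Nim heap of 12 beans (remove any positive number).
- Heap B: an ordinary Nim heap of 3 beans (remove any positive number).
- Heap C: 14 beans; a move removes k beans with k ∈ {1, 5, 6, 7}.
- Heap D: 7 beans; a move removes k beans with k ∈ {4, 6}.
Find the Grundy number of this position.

14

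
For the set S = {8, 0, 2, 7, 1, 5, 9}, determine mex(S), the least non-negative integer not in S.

The values 0, 1, 2 are all present; 3 is the first non-negative integer missing from the set.

3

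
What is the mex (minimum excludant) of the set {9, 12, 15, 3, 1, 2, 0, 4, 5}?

6

The values 0, 1, 2, 3, 4, 5 are all present; 6 is the first non-negative integer missing from the set.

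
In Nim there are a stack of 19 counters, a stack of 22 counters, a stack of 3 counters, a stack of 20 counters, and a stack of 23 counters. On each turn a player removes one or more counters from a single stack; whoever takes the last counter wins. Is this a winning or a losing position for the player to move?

Winning position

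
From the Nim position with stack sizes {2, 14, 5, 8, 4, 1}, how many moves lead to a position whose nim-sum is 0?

Compute the nim-sum pairwise:
2 ^ 14 = 12
12 ^ 5 = 9
9 ^ 8 = 1
1 ^ 4 = 5
5 ^ 1 = 4
The overall nim-sum is X = 4. A stack of size p has a winning move iff p XOR X < p (reduce it to p XOR X).
  2: 2 XOR 4 = 6 ≥ 2 — no move.
  14: 14 XOR 4 = 10 < 14 — winning move (to 10).
  5: 5 XOR 4 = 1 < 5 — winning move (to 1).
  8: 8 XOR 4 = 12 ≥ 8 — no move.
  4: 4 XOR 4 = 0 < 4 — winning move (to 0).
  1: 1 XOR 4 = 5 ≥ 1 — no move.
That gives 3 winning moves.

3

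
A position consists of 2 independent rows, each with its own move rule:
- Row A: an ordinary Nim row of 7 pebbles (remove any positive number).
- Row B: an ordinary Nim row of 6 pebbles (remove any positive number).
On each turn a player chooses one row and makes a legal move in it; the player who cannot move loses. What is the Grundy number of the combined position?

Row A is a plain Nim row of size 7, so its Grundy value is 7.
Row B is a plain Nim row of size 6, so its Grundy value is 6.
The value of a disjunctive sum is the nim-sum of the parts.
Combined value = 7 XOR 6 = 1.

1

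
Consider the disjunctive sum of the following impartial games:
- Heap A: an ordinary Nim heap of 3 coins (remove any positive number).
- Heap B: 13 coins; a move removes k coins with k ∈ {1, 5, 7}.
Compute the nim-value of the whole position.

2

Heap A is a plain Nim heap of size 3, so its Grundy value is 3.
Grundy values for heap B (subtraction set {1, 5, 7}):
g(0) = mex{} = 0
g(1) = mex{0} = 1
g(2) = mex{1} = 0
g(3) = mex{0} = 1
g(4) = mex{1} = 0
g(5) = mex{0} = 1
g(6) = mex{1} = 0
g(7) = mex{0} = 1
g(8) = mex{1} = 0
g(9) = mex{0} = 1
g(10) = mex{1} = 0
g(11) = mex{0} = 1
g(12) = mex{1} = 0
g(13) = mex{0} = 1
So g(13) = 1.
By the Sprague-Grundy theorem, the Grundy value of a sum of independent games is the XOR of the component values.
Combined value = 3 ⊕ 1 = 2.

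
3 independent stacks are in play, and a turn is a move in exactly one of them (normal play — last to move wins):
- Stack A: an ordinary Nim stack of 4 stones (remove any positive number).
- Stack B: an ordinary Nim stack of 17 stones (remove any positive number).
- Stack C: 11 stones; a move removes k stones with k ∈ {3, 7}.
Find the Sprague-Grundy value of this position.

21

Stack A is a plain Nim stack of size 4, so its Grundy value is 4.
Stack B is a plain Nim stack of size 17, so its Grundy value is 17.
Grundy values for stack C (subtraction set {3, 7}):
k:     0  1  2  3  4  5  6  7  8  9 10 11
g(k):  0  0  0  1  1  1  0  2  2  1  0  0
So g(11) = 0.
By the Sprague-Grundy theorem, the Grundy value of a sum of independent games is the XOR of the component values.
Combined value = 4 ⊕ 17 ⊕ 0 = 21.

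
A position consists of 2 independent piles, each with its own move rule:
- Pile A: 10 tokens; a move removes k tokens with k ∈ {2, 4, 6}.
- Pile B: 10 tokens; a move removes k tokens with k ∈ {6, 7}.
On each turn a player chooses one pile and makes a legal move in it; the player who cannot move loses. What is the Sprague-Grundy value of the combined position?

Build the Grundy sequence for pile A with g(k) = mex{g(k−s) : s ∈ {2, 4, 6}, s ≤ k}:
k:     0  1  2  3  4  5  6  7  8  9 10
g(k):  0  0  1  1  2  2  3  3  0  0  1
So g(10) = 1.
For pile B, compute g(0), g(1), … with moves {6, 7}:
g(0) = mex{} = 0
g(1) = mex{} = 0
g(2) = mex{} = 0
g(3) = mex{} = 0
g(4) = mex{} = 0
g(5) = mex{} = 0
g(6) = mex{0} = 1
g(7) = mex{0} = 1
g(8) = mex{0} = 1
g(9) = mex{0} = 1
g(10) = mex{0} = 1
So g(10) = 1.
The value of a disjunctive sum is the nim-sum of the parts.
Combined value = 1 ⊕ 1 = 0.

0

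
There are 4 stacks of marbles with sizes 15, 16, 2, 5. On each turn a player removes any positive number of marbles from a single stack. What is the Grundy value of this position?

Bitwise XOR of the heap sizes:
  01111  (15)
  10000  (16)
  00010  (2)
  00101  (5)
  -----
  11000  (24)

24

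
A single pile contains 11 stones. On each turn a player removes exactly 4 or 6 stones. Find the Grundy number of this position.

Build the Grundy sequence with g(k) = mex{g(k−s) : s ∈ {4, 6}, s ≤ k}:
k:     0  1  2  3  4  5  6  7  8  9 10 11
g(k):  0  0  0  0  1  1  1  1  2  2  0  0
So g(11) = 0.

0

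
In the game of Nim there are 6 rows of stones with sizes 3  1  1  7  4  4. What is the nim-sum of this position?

4

Write each in binary and XOR column by column:
  011  (3)
  001  (1)
  001  (1)
  111  (7)
  100  (4)
  100  (4)
  ---
  100  (4)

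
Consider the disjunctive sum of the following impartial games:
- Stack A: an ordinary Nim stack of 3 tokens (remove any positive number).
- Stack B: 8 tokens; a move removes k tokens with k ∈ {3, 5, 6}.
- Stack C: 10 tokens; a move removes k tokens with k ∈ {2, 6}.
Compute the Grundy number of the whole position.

0

Stack A is a plain Nim stack of size 3, so its Grundy value is 3.
Build the Grundy sequence for stack B with g(k) = mex{g(k−s) : s ∈ {3, 5, 6}, s ≤ k}:
k:     0  1  2  3  4  5  6  7  8
g(k):  0  0  0  1  1  1  2  2  2
So g(8) = 2.
Grundy values for stack C (subtraction set {2, 6}):
g(0) = mex{} = 0
g(1) = mex{} = 0
g(2) = mex{0} = 1
g(3) = mex{0} = 1
g(4) = mex{1} = 0
g(5) = mex{1} = 0
g(6) = mex{0} = 1
g(7) = mex{0} = 1
g(8) = mex{1} = 0
g(9) = mex{1} = 0
g(10) = mex{0} = 1
So g(10) = 1.
The value of a disjunctive sum is the nim-sum of the parts.
Combined value = 3 ⊕ 2 ⊕ 1 = 0.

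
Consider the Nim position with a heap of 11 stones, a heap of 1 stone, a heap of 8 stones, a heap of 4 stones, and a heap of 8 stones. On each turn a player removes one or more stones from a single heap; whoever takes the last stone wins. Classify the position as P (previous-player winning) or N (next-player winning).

Nim-sum: 11 ^ 1 ^ 8 ^ 4 ^ 8 = 14.
The nim-sum is 14 ≠ 0, so this is an N-position: the player to move can win.

N-position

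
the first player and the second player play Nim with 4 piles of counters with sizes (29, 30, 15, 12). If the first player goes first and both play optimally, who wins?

the second player wins

Nim-sum: 29 XOR 30 XOR 15 XOR 12 = 0.
The nim-sum is 0, so this is a P-position: the player to move is in a losing position under optimal play; the first player is about to move from it and so loses — the second player wins.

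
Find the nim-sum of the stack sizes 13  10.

7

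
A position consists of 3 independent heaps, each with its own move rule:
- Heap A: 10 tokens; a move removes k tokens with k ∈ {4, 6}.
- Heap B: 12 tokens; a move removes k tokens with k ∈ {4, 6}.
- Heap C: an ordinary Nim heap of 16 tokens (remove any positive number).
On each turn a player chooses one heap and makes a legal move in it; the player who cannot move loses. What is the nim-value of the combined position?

For heap A, compute g(0), g(1), … with moves {4, 6}:
k:     0  1  2  3  4  5  6  7  8  9 10
g(k):  0  0  0  0  1  1  1  1  2  2  0
So g(10) = 0.
For heap B, compute g(0), g(1), … with moves {4, 6}:
k:     0  1  2  3  4  5  6  7  8  9 10 11 12
g(k):  0  0  0  0  1  1  1  1  2  2  0  0  0
So g(12) = 0.
Heap C is a plain Nim heap of size 16, so its Grundy value is 16.
The value of a disjunctive sum is the nim-sum of the parts.
Combined value = 0 ⊕ 0 ⊕ 16 = 16.

16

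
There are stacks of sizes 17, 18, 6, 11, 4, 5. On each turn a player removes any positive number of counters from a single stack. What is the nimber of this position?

15

Bitwise XOR of the heap sizes:
  10001  (17)
  10010  (18)
  00110  (6)
  01011  (11)
  00100  (4)
  00101  (5)
  -----
  01111  (15)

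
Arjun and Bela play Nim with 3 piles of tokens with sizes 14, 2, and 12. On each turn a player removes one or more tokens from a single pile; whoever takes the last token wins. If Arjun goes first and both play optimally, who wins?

Nim-sum: 14 ^ 2 ^ 12 = 0.
The nim-sum is 0, so this is a P-position: the player to move is in a losing position under optimal play; Arjun is about to move from it and so loses — Bela wins.

Bela wins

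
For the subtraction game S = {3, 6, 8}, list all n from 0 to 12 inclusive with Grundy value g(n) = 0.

Compute g(0), g(1), … for moves {3, 6, 8}:
k:     0  1  2  3  4  5  6  7  8  9 10 11 12
g(k):  0  0  0  1  1  1  2  2  2  3  3  0  0
The P-positions (g = 0) in 0..12 are 0, 1, 2, 11, 12.

0, 1, 2, 11, 12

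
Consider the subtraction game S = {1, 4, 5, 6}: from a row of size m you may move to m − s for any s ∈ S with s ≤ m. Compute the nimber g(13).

Build the Grundy sequence with g(k) = mex{g(k−s) : s ∈ {1, 4, 5, 6}, s ≤ k}:
g(0) = mex{} = 0
g(1) = mex{0} = 1
g(2) = mex{1} = 0
g(3) = mex{0} = 1
g(4) = mex{0,1} = 2
g(5) = mex{0,1,2} = 3
g(6) = mex{0,1,3} = 2
g(7) = mex{0,1,2} = 3
g(8) = mex{0,1,2,3} = 4
g(9) = mex{1,2,3,4} = 0
g(10) = mex{0,2,3} = 1
g(11) = mex{1,2,3} = 0
g(12) = mex{0,2,3,4} = 1
g(13) = mex{0,1,3,4} = 2
So g(13) = 2.

2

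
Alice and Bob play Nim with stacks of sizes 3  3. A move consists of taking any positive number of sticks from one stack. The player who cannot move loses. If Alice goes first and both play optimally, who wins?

Bitwise XOR of the heap sizes:
  11  (3)
  11  (3)
  --
  00  (0)
The nim-sum is 0, so this is a P-position: the player to move is in a losing position under optimal play; Alice is about to move from it and so loses — Bob wins.

Bob wins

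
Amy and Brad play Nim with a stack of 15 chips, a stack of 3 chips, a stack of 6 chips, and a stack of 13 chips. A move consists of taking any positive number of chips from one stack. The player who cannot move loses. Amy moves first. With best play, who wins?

Amy wins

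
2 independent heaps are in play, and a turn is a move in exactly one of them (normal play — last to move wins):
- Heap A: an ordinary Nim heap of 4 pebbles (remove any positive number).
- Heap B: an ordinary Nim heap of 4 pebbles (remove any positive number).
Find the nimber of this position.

0

Heap A is a plain Nim heap of size 4, so its Grundy value is 4.
Heap B is a plain Nim heap of size 4, so its Grundy value is 4.
By the Sprague-Grundy theorem, the Grundy value of a sum of independent games is the XOR of the component values.
Combined value = 4 XOR 4 = 0.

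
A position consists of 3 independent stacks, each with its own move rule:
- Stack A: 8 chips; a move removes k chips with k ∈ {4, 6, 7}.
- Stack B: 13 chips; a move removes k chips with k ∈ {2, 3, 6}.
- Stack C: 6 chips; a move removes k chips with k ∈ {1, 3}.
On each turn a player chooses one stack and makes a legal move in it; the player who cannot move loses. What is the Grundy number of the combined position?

Build the Grundy sequence for stack A with g(k) = mex{g(k−s) : s ∈ {4, 6, 7}, s ≤ k}:
k:     0  1  2  3  4  5  6  7  8
g(k):  0  0  0  0  1  1  1  1  2
So g(8) = 2.
For stack B, compute g(0), g(1), … with moves {2, 3, 6}:
k:     0  1  2  3  4  5  6  7  8  9 10 11 12 13
g(k):  0  0  1  1  2  0  3  1  2  0  0  1  1  2
So g(13) = 2.
For stack C, compute g(0), g(1), … with moves {1, 3}:
k:     0  1  2  3  4  5  6
g(k):  0  1  0  1  0  1  0
So g(6) = 0.
By the Sprague-Grundy theorem, the Grundy value of a sum of independent games is the XOR of the component values.
Combined value = 2 XOR 2 XOR 0 = 0.

0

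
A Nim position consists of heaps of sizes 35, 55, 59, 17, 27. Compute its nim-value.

Nim-sum: 35 ^ 55 ^ 59 ^ 17 ^ 27 = 37.

37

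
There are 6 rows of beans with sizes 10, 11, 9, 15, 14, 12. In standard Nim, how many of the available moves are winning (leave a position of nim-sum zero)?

3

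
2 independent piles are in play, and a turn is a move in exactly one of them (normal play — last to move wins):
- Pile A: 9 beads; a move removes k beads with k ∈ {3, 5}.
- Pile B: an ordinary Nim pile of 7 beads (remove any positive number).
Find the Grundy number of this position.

For pile A, compute g(0), g(1), … with moves {3, 5}:
k:     0  1  2  3  4  5  6  7  8  9
g(k):  0  0  0  1  1  1  2  2  0  0
So g(9) = 0.
Pile B is a plain Nim pile of size 7, so its Grundy value is 7.
The value of a disjunctive sum is the nim-sum of the parts.
Combined value = 0 ⊕ 7 = 7.

7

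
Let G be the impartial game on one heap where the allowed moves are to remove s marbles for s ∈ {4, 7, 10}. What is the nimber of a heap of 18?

1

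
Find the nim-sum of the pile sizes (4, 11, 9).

6

Compute the nim-sum pairwise:
4 ^ 11 = 15
15 ^ 9 = 6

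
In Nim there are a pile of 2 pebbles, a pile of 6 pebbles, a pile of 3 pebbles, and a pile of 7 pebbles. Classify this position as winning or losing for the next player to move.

Losing position

Compute the nim-sum pairwise:
2 ⊕ 6 = 4
4 ⊕ 3 = 7
7 ⊕ 7 = 0
The nim-sum is 0, so this is a P-position: the player to move is in a losing position under optimal play.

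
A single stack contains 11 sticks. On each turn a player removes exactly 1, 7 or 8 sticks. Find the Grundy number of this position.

Grundy values for subtraction set {1, 7, 8}:
g(0) = mex{} = 0
g(1) = mex{0} = 1
g(2) = mex{1} = 0
g(3) = mex{0} = 1
g(4) = mex{1} = 0
g(5) = mex{0} = 1
g(6) = mex{1} = 0
g(7) = mex{0} = 1
g(8) = mex{0,1} = 2
g(9) = mex{0,1,2} = 3
g(10) = mex{0,1,3} = 2
g(11) = mex{0,1,2} = 3
So g(11) = 3.

3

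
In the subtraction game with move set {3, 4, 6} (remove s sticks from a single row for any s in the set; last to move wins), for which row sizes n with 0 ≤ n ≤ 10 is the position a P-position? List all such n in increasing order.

Build the Grundy sequence with g(k) = mex{g(k−s) : s ∈ {3, 4, 6}, s ≤ k}:
k:     0  1  2  3  4  5  6  7  8  9 10
g(k):  0  0  0  1  1  1  2  2  2  0  0
The P-positions (g = 0) in 0..10 are 0, 1, 2, 9, 10.

0, 1, 2, 9, 10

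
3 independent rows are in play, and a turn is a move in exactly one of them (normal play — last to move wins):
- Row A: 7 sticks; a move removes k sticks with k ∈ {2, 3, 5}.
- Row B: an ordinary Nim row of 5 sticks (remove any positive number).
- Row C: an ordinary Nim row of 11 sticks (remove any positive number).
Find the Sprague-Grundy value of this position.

Build the Grundy sequence for row A with g(k) = mex{g(k−s) : s ∈ {2, 3, 5}, s ≤ k}:
g(0) = mex{} = 0
g(1) = mex{} = 0
g(2) = mex{0} = 1
g(3) = mex{0} = 1
g(4) = mex{0,1} = 2
g(5) = mex{0,1} = 2
g(6) = mex{0,1,2} = 3
g(7) = mex{1,2} = 0
So g(7) = 0.
Row B is a plain Nim row of size 5, so its Grundy value is 5.
Row C is a plain Nim row of size 11, so its Grundy value is 11.
The value of a disjunctive sum is the nim-sum of the parts.
Combined value = 0 XOR 5 XOR 11 = 14.

14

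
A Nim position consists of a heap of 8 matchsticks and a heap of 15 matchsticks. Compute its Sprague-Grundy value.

7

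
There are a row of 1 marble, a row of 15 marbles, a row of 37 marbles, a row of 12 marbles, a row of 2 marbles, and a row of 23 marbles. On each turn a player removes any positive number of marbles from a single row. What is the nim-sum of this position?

50

Write each in binary and XOR column by column:
  000001  (1)
  001111  (15)
  100101  (37)
  001100  (12)
  000010  (2)
  010111  (23)
  ------
  110010  (50)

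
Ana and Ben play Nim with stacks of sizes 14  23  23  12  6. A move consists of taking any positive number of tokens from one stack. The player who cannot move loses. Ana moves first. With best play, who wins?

Compute the nim-sum pairwise:
14 ⊕ 23 = 25
25 ⊕ 23 = 14
14 ⊕ 12 = 2
2 ⊕ 6 = 4
The nim-sum is 4 ≠ 0, so this is an N-position: the player to move can win; Ana has a winning move.

Ana wins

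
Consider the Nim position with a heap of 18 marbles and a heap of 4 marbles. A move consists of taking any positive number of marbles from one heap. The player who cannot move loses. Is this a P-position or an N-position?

N-position

In binary:
  10010  (18)
  00100  (4)
  -----
  10110  (22)
The nim-sum is 22 ≠ 0, so this is an N-position: the player to move can win.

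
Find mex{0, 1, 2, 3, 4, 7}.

5

The values 0, 1, 2, 3, 4 are all present; 5 is the first non-negative integer missing from the set.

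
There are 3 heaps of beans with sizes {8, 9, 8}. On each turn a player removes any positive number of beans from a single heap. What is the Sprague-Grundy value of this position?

Nim-sum: 8 XOR 9 XOR 8 = 9.

9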